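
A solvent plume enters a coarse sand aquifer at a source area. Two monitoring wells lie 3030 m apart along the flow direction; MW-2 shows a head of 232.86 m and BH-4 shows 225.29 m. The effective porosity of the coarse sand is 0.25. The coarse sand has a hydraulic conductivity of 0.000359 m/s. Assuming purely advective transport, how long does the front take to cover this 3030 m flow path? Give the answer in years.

26.8

Convert K: 0.000359 m/s × 86400 = 31.02 m/day.
Hydraulic gradient i = (232.86 − 225.29) / 3030 = 7.57 / 3030 = 0.002498.
Darcy flux q = K · i = 31.02 × 0.002498 = 0.07749 m/day.
Seepage velocity v = q / n_e = 0.07749 / 0.25 = 0.3100 m/day.
Travel time t = L / v = 3030 / 0.3100 = 9775 days = 26.76 years.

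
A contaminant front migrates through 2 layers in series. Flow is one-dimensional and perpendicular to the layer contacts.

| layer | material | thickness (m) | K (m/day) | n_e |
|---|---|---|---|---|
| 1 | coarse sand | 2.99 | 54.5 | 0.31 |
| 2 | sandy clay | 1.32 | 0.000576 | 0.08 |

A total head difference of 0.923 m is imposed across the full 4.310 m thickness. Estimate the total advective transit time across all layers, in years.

7.02

With flow normal to the layers, continuity requires the same specific discharge q through every layer.
Σ(b_i/K_i) = 2.99/54.5 + 1.32/0.000576 = 2292 d.
q = Δh / Σ(b_i/K_i) = 0.923 / 2292 = 0.0004028 m/day.
In each layer the seepage velocity is v_i = q/n_i, so the layer transit time is t_i = b_i·n_i / q:
  layer 1 (coarse sand): t_1 = 2.99 × 0.31 / 0.0004028 = 2301 d
  layer 2 (sandy clay): t_2 = 1.32 × 0.08 / 0.0004028 = 262.2 d
Total t = Σ t_i = 2564 days = 7.019 years.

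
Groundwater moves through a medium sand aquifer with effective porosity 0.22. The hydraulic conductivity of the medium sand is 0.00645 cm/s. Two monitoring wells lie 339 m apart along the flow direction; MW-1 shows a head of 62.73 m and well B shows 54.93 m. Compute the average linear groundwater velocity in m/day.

0.583

Convert K: 0.00645 cm/s × 864 = 5.573 m/day.
Hydraulic gradient i = (62.73 − 54.93) / 339 = 7.8 / 339 = 0.02301.
Darcy flux q = K · i = 5.573 × 0.02301 = 0.1282 m/day.
Seepage velocity v = q / n_e = 0.1282 / 0.22 = 0.5828 m/day.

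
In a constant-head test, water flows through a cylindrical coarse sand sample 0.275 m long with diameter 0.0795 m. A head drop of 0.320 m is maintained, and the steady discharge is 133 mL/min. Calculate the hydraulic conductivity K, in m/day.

33.2

Cross-sectional area A = π·(d/2)² = π × (0.0795/2)² = 0.004964 m².
Convert discharge: 133 mL/min = 2.217e-06 m³/s.
Darcy's law rearranged: K = Q·L / (A·Δh) = 2.217e-06 × 0.275 / (0.004964 × 0.320) = 0.0003838 m/s = 33.16 m/day.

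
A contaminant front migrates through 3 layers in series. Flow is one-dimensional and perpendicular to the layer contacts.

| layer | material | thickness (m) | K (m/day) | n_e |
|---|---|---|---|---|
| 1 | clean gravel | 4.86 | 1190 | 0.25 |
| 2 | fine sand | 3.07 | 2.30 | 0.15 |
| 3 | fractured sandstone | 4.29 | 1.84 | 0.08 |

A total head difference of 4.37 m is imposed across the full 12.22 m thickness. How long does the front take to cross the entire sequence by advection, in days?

1.70

With flow normal to the layers, continuity requires the same specific discharge q through every layer.
Σ(b_i/K_i) = 4.86/1190 + 3.07/2.30 + 4.29/1.84 = 3.670 d.
q = Δh / Σ(b_i/K_i) = 4.37 / 3.670 = 1.191 m/day.
In each layer the seepage velocity is v_i = q/n_i, so the layer transit time is t_i = b_i·n_i / q:
  layer 1 (clean gravel): t_1 = 4.86 × 0.25 / 1.191 = 1.020 d
  layer 2 (fine sand): t_2 = 3.07 × 0.15 / 1.191 = 0.3868 d
  layer 3 (fractured sandstone): t_3 = 4.29 × 0.08 / 1.191 = 0.2883 d
Total t = Σ t_i = 1.696 days.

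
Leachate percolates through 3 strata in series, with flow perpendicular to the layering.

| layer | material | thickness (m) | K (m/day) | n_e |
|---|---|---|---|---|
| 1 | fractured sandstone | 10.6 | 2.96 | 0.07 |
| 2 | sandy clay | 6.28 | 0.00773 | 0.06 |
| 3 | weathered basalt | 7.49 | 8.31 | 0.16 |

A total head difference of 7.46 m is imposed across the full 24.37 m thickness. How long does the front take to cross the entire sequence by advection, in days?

254

With flow normal to the layers, continuity requires the same specific discharge q through every layer.
Σ(b_i/K_i) = 10.6/2.96 + 6.28/0.00773 + 7.49/8.31 = 816.9 d.
q = Δh / Σ(b_i/K_i) = 7.46 / 816.9 = 0.009132 m/day.
In each layer the seepage velocity is v_i = q/n_i, so the layer transit time is t_i = b_i·n_i / q:
  layer 1 (fractured sandstone): t_1 = 10.6 × 0.07 / 0.009132 = 81.25 d
  layer 2 (sandy clay): t_2 = 6.28 × 0.06 / 0.009132 = 41.26 d
  layer 3 (weathered basalt): t_3 = 7.49 × 0.16 / 0.009132 = 131.2 d
Total t = Σ t_i = 253.7 days.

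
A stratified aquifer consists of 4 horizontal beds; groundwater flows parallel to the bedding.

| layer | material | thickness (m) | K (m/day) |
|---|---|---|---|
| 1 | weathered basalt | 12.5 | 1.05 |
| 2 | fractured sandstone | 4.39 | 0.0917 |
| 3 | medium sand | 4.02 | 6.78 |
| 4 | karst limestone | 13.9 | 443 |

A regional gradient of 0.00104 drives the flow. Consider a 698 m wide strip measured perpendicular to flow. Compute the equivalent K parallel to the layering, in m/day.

Flow is parallel to layering, so each bed carries its own Darcy discharge and the transmissivities add.
Σ(K_i·b_i) = 1.05×12.5 + 0.0917×4.39 + 6.78×4.02 + 443×13.9 = 6198 m²/day.
Total thickness b = 34.81 m, so K_eq = Σ(K_i·b_i)/b = 178.1 m/day.

178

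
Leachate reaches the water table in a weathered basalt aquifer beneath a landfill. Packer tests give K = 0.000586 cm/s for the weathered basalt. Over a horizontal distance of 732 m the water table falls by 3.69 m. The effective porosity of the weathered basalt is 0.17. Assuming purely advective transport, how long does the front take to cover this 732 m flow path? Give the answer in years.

Convert K: 0.000586 cm/s × 864 = 0.5063 m/day.
Hydraulic gradient i = Δh / L = 3.69 / 732 = 0.005041.
Darcy flux q = K · i = 0.5063 × 0.005041 = 0.002552 m/day.
Seepage velocity v = q / n_e = 0.002552 / 0.17 = 0.01501 m/day.
Travel time t = L / v = 732 / 0.01501 = 48757 days = 133.5 years.

133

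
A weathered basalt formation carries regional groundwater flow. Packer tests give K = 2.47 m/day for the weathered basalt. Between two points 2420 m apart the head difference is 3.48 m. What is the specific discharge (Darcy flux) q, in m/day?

Hydraulic gradient i = Δh / L = 3.48 / 2420 = 0.001438.
Specific discharge q = K · i = 2.470 × 0.001438 = 0.003552 m/day.

0.00355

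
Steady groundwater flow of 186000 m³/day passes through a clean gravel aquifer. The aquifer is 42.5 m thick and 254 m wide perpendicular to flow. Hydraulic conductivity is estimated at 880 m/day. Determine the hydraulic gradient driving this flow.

0.0196

Cross-sectional area A = 254 × 42.5 = 10795 m².
From Q = K·A·i, i = Q / (K·A) = 186000 / (880.0 × 10795) = 0.01958.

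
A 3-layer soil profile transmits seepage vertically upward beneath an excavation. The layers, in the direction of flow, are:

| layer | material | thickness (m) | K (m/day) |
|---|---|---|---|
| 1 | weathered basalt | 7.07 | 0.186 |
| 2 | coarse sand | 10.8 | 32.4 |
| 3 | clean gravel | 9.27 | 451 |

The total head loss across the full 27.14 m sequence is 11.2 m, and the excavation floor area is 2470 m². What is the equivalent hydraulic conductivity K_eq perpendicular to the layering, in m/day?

Flow is perpendicular to layering, so the layers act in series and the equivalent K is the thickness-weighted harmonic mean.
Total thickness L = 7.07 + 10.8 + 9.27 = 27.14 m.
Σ(b_i/K_i) = 7.07/0.186 + 10.8/32.4 + 9.27/451 = 38.36 d.
K_eq = L / Σ(b_i/K_i) = 27.14 / 38.36 = 0.7074 m/day.

0.707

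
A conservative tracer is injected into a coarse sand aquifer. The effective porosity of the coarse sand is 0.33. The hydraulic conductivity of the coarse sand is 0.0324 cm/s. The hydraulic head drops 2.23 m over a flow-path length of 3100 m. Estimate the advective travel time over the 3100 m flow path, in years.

139

Convert K: 0.0324 cm/s × 864 = 27.99 m/day.
Hydraulic gradient i = Δh / L = 2.23 / 3100 = 0.0007194.
Darcy flux q = K · i = 27.99 × 0.0007194 = 0.02014 m/day.
Seepage velocity v = q / n_e = 0.02014 / 0.33 = 0.06102 m/day.
Travel time t = L / v = 3100 / 0.06102 = 50801 days = 139.1 years.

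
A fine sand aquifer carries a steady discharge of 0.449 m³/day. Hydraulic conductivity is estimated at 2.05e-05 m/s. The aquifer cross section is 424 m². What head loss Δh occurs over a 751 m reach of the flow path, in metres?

Convert K: 2.05e-05 m/s × 86400 = 1.771 m/day.
From Q = K·A·i, i = Q / (K·A) = 0.449 / (1.771 × 424.0) = 0.0005979.
Head loss Δh = i · L = 0.0005979 × 751 = 0.4490 m.

0.449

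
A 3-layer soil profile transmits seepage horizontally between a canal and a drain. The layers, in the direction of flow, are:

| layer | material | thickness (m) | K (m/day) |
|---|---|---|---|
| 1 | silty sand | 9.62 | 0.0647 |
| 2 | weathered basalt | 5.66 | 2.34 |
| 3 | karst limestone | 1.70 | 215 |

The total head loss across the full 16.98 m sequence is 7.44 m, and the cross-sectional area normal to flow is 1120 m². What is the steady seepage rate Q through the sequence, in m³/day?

55.1

Flow is perpendicular to layering, so the layers act in series and the equivalent K is the thickness-weighted harmonic mean.
Total thickness L = 9.62 + 5.66 + 1.70 = 16.98 m.
Σ(b_i/K_i) = 9.62/0.0647 + 5.66/2.34 + 1.70/215 = 151.1 d.
K_eq = L / Σ(b_i/K_i) = 16.98 / 151.1 = 0.1124 m/day.
Q = K_eq · A · (Δh/L) = 0.1124 × 1120 × (7.44/16.98) = 55.14 m³/day.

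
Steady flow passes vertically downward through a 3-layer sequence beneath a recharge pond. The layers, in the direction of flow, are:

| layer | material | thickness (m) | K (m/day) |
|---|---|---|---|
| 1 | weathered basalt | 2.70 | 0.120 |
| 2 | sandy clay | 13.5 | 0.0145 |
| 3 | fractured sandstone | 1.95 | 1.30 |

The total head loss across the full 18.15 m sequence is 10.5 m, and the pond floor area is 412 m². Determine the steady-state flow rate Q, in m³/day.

4.53

Flow is perpendicular to layering, so the layers act in series and the equivalent K is the thickness-weighted harmonic mean.
Total thickness L = 2.70 + 13.5 + 1.95 = 18.15 m.
Σ(b_i/K_i) = 2.70/0.120 + 13.5/0.0145 + 1.95/1.30 = 955.0 d.
K_eq = L / Σ(b_i/K_i) = 18.15 / 955.0 = 0.01900 m/day.
Q = K_eq · A · (Δh/L) = 0.01900 × 412 × (10.5/18.15) = 4.530 m³/day.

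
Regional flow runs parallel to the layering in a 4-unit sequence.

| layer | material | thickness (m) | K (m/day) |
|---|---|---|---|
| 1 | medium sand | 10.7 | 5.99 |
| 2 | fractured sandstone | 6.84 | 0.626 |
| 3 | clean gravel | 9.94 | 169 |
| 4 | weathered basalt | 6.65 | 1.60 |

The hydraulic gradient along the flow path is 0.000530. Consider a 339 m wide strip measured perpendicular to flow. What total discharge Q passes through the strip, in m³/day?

316

Flow is parallel to layering, so each bed carries its own Darcy discharge and the transmissivities add.
Σ(K_i·b_i) = 5.99×10.7 + 0.626×6.84 + 169×9.94 + 1.60×6.65 = 1759 m²/day.
Hydraulic gradient i = 0.000530.
Q = Σ(K_i·b_i) · W · i = 1759 × 339 × 0.0005300 = 316.0 m³/day.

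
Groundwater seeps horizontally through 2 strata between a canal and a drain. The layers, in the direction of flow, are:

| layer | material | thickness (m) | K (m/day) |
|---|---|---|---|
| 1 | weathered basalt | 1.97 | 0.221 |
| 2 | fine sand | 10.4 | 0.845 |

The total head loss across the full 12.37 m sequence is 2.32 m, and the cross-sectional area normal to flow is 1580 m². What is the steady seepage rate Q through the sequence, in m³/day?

173

Flow is perpendicular to layering, so the layers act in series and the equivalent K is the thickness-weighted harmonic mean.
Total thickness L = 1.97 + 10.4 = 12.37 m.
Σ(b_i/K_i) = 1.97/0.221 + 10.4/0.845 = 21.22 d.
K_eq = L / Σ(b_i/K_i) = 12.37 / 21.22 = 0.5829 m/day.
Q = K_eq · A · (Δh/L) = 0.5829 × 1580 × (2.32/12.37) = 172.7 m³/day.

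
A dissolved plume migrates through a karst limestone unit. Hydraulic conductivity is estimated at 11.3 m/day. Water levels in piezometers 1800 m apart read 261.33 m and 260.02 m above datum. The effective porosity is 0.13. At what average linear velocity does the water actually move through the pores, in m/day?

0.0633

Hydraulic gradient i = (261.33 − 260.02) / 1800 = 1.31 / 1800 = 0.0007278.
Darcy flux q = K · i = 11.30 × 0.0007278 = 0.008224 m/day.
Seepage velocity v = q / n_e = 0.008224 / 0.13 = 0.06326 m/day.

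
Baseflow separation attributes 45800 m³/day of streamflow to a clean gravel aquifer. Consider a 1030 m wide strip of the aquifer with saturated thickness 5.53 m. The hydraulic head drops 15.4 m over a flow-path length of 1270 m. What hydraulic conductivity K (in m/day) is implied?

Cross-sectional area A = 1030 × 5.53 = 5696 m².
Hydraulic gradient i = Δh / L = 15.4 / 1270 = 0.01213.
From Q = K·A·i, K = Q / (A·i) = 45800 / (5696 × 0.01213) = 663.1 m/day.

663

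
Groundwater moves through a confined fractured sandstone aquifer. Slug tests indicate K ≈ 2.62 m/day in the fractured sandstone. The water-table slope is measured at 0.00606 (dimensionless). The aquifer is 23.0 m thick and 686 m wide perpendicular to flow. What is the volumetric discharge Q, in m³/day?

251

Cross-sectional area A = 686 × 23.0 = 15778 m².
Hydraulic gradient i = 0.00606.
Darcy's law: Q = K · A · i = 2.620 × 15778 × 0.006060 = 250.5 m³/day.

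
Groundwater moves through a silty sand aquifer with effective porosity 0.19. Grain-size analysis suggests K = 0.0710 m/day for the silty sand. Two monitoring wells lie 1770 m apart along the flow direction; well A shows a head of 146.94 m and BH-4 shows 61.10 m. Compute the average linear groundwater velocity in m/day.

Hydraulic gradient i = (146.94 − 61.10) / 1770 = 85.84 / 1770 = 0.04850.
Darcy flux q = K · i = 0.07100 × 0.04850 = 0.003443 m/day.
Seepage velocity v = q / n_e = 0.003443 / 0.19 = 0.01812 m/day.

0.0181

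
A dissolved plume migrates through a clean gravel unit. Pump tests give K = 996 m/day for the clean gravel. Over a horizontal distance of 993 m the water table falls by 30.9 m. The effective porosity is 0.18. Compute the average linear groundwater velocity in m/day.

172

Hydraulic gradient i = Δh / L = 30.9 / 993 = 0.03112.
Darcy flux q = K · i = 996.0 × 0.03112 = 30.99 m/day.
Seepage velocity v = q / n_e = 30.99 / 0.18 = 172.2 m/day.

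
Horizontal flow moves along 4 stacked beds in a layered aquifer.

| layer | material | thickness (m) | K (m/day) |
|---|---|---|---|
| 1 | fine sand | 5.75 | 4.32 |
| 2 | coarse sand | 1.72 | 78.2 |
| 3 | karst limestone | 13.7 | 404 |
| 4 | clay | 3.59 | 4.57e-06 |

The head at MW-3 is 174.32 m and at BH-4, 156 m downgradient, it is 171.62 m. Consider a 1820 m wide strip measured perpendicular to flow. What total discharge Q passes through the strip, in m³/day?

Flow is parallel to layering, so each bed carries its own Darcy discharge and the transmissivities add.
Σ(K_i·b_i) = 4.32×5.75 + 78.2×1.72 + 404×13.7 + 4.57e-06×3.59 = 5694 m²/day.
Hydraulic gradient i = (174.32 − 171.62) / 156 = 2.7 / 156 = 0.01731.
Q = Σ(K_i·b_i) · W · i = 5694 × 1820 × 0.01731 = 1.794e+05 m³/day.

179000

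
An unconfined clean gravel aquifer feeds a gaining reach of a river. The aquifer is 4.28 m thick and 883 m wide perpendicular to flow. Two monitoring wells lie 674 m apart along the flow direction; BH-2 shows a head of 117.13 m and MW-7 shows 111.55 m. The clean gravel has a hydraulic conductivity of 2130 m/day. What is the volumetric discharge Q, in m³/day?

66600

Cross-sectional area A = 883 × 4.28 = 3779 m².
Hydraulic gradient i = (117.13 − 111.55) / 674 = 5.58 / 674 = 0.008279.
Darcy's law: Q = K · A · i = 2130 × 3779 × 0.008279 = 66644 m³/day.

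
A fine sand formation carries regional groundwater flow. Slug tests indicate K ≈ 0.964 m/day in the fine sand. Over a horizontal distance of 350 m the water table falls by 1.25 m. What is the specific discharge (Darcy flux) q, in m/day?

0.00344

Hydraulic gradient i = Δh / L = 1.25 / 350 = 0.003571.
Specific discharge q = K · i = 0.9640 × 0.003571 = 0.003443 m/day.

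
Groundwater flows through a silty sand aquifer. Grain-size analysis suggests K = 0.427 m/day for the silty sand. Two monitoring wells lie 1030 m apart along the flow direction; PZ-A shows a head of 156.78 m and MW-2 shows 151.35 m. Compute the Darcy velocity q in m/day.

Hydraulic gradient i = (156.78 − 151.35) / 1030 = 5.43 / 1030 = 0.005272.
Specific discharge q = K · i = 0.4270 × 0.005272 = 0.002251 m/day.

0.00225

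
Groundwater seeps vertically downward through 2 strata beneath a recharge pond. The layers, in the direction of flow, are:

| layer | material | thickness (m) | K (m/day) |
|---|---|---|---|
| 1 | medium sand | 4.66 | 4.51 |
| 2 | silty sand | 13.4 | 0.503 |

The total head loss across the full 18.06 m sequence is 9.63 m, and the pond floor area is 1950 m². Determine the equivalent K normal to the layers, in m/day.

0.653

Flow is perpendicular to layering, so the layers act in series and the equivalent K is the thickness-weighted harmonic mean.
Total thickness L = 4.66 + 13.4 = 18.06 m.
Σ(b_i/K_i) = 4.66/4.51 + 13.4/0.503 = 27.67 d.
K_eq = L / Σ(b_i/K_i) = 18.06 / 27.67 = 0.6526 m/day.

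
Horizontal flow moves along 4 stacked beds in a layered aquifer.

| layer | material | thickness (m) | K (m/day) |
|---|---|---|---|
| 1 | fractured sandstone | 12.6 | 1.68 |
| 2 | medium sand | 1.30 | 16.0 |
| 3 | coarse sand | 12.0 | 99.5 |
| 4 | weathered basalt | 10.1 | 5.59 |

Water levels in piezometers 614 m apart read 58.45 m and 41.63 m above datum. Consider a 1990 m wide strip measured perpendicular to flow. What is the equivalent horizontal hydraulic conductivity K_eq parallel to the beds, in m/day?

35.9

Flow is parallel to layering, so each bed carries its own Darcy discharge and the transmissivities add.
Σ(K_i·b_i) = 1.68×12.6 + 16.0×1.30 + 99.5×12.0 + 5.59×10.1 = 1292 m²/day.
Total thickness b = 36.00 m, so K_eq = Σ(K_i·b_i)/b = 35.90 m/day.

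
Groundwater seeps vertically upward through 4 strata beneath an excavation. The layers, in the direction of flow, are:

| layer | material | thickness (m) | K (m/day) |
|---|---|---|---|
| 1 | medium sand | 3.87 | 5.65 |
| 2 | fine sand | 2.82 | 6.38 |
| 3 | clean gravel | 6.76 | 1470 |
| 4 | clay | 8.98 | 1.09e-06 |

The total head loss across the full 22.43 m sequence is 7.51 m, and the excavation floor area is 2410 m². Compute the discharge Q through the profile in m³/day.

0.00220

Flow is perpendicular to layering, so the layers act in series and the equivalent K is the thickness-weighted harmonic mean.
Total thickness L = 3.87 + 2.82 + 6.76 + 8.98 = 22.43 m.
Σ(b_i/K_i) = 3.87/5.65 + 2.82/6.38 + 6.76/1470 + 8.98/1.09e-06 = 8.239e+06 d.
K_eq = L / Σ(b_i/K_i) = 22.43 / 8.239e+06 = 2.723e-06 m/day.
Q = K_eq · A · (Δh/L) = 2.723e-06 × 2410 × (7.51/22.43) = 0.002197 m³/day.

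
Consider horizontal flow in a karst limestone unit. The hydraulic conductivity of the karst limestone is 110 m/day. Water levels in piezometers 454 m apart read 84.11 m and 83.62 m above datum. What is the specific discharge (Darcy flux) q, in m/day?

Hydraulic gradient i = (84.11 − 83.62) / 454 = 0.49 / 454 = 0.001079.
Specific discharge q = K · i = 110.0 × 0.001079 = 0.1187 m/day.

0.119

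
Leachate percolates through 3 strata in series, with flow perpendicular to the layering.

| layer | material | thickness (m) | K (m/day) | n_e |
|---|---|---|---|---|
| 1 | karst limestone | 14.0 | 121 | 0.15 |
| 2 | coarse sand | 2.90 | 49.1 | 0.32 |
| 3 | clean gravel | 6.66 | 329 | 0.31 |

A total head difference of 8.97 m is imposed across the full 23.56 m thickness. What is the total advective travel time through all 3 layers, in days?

With flow normal to the layers, continuity requires the same specific discharge q through every layer.
Σ(b_i/K_i) = 14.0/121 + 2.90/49.1 + 6.66/329 = 0.1950 d.
q = Δh / Σ(b_i/K_i) = 8.97 / 0.1950 = 46.00 m/day.
In each layer the seepage velocity is v_i = q/n_i, so the layer transit time is t_i = b_i·n_i / q:
  layer 1 (karst limestone): t_1 = 14.0 × 0.15 / 46.00 = 0.04565 d
  layer 2 (coarse sand): t_2 = 2.90 × 0.32 / 46.00 = 0.02017 d
  layer 3 (clean gravel): t_3 = 6.66 × 0.31 / 46.00 = 0.04488 d
Total t = Σ t_i = 0.1107 days.

0.111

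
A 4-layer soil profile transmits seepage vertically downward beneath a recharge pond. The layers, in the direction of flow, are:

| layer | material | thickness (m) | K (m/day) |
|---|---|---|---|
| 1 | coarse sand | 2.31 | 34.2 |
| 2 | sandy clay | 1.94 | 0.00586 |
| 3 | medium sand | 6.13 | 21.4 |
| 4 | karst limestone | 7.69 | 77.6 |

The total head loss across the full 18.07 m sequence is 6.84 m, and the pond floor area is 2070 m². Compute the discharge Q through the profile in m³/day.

Flow is perpendicular to layering, so the layers act in series and the equivalent K is the thickness-weighted harmonic mean.
Total thickness L = 2.31 + 1.94 + 6.13 + 7.69 = 18.07 m.
Σ(b_i/K_i) = 2.31/34.2 + 1.94/0.00586 + 6.13/21.4 + 7.69/77.6 = 331.5 d.
K_eq = L / Σ(b_i/K_i) = 18.07 / 331.5 = 0.05451 m/day.
Q = K_eq · A · (Δh/L) = 0.05451 × 2070 × (6.84/18.07) = 42.71 m³/day.

42.7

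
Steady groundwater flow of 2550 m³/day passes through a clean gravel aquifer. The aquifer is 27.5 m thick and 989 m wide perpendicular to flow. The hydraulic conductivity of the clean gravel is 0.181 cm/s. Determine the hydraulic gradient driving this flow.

0.000600

Convert K: 0.181 cm/s × 864 = 156.4 m/day.
Cross-sectional area A = 989 × 27.5 = 27198 m².
From Q = K·A·i, i = Q / (K·A) = 2550 / (156.4 × 27198) = 0.0005995.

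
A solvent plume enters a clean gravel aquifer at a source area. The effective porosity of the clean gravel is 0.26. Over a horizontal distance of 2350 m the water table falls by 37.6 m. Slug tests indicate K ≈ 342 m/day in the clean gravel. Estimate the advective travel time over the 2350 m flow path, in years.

0.306

Hydraulic gradient i = Δh / L = 37.6 / 2350 = 0.01600.
Darcy flux q = K · i = 342.0 × 0.01600 = 5.472 m/day.
Seepage velocity v = q / n_e = 5.472 / 0.26 = 21.05 m/day.
Travel time t = L / v = 2350 / 21.05 = 111.7 days = 0.3057 years.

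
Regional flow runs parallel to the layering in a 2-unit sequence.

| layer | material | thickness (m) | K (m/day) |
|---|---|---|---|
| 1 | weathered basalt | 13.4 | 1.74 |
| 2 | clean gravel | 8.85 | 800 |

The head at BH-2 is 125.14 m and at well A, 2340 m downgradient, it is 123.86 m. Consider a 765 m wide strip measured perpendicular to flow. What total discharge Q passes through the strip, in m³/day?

2970

Flow is parallel to layering, so each bed carries its own Darcy discharge and the transmissivities add.
Σ(K_i·b_i) = 1.74×13.4 + 800×8.85 = 7103 m²/day.
Hydraulic gradient i = (125.14 − 123.86) / 2340 = 1.28 / 2340 = 0.0005470.
Q = Σ(K_i·b_i) · W · i = 7103 × 765 × 0.0005470 = 2972 m³/day.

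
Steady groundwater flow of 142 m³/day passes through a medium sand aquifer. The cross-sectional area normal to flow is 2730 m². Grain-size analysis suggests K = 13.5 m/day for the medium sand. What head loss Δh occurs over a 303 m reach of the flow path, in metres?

1.17

From Q = K·A·i, i = Q / (K·A) = 142 / (13.50 × 2730) = 0.003853.
Head loss Δh = i · L = 0.003853 × 303 = 1.167 m.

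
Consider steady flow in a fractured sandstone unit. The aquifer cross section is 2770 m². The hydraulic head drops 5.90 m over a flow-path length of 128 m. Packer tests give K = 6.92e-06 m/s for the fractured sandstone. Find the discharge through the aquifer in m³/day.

76.3

Convert K: 6.92e-06 m/s × 86400 = 0.5979 m/day.
Hydraulic gradient i = Δh / L = 5.90 / 128 = 0.04609.
Darcy's law: Q = K · A · i = 0.5979 × 2770 × 0.04609 = 76.34 m³/day.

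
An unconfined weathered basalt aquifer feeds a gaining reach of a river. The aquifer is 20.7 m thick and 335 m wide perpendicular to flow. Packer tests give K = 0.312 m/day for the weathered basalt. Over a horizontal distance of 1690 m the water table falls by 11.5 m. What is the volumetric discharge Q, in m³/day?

14.7

Cross-sectional area A = 335 × 20.7 = 6934 m².
Hydraulic gradient i = Δh / L = 11.5 / 1690 = 0.006805.
Darcy's law: Q = K · A · i = 0.3120 × 6934 × 0.006805 = 14.72 m³/day.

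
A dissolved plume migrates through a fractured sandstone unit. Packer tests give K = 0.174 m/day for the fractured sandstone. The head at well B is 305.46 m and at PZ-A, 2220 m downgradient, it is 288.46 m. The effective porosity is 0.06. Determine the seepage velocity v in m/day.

0.0222

Hydraulic gradient i = (305.46 − 288.46) / 2220 = 17 / 2220 = 0.007658.
Darcy flux q = K · i = 0.1740 × 0.007658 = 0.001332 m/day.
Seepage velocity v = q / n_e = 0.001332 / 0.06 = 0.02221 m/day.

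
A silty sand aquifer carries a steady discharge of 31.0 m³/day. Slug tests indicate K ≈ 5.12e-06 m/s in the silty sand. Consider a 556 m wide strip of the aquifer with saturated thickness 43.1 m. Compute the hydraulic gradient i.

0.00292

Convert K: 5.12e-06 m/s × 86400 = 0.4424 m/day.
Cross-sectional area A = 556 × 43.1 = 23964 m².
From Q = K·A·i, i = Q / (K·A) = 31.0 / (0.4424 × 23964) = 0.002924.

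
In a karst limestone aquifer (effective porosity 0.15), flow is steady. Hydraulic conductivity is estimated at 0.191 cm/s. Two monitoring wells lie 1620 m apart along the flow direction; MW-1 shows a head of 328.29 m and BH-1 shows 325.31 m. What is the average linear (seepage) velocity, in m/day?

Convert K: 0.191 cm/s × 864 = 165.0 m/day.
Hydraulic gradient i = (328.29 − 325.31) / 1620 = 2.98 / 1620 = 0.001840.
Darcy flux q = K · i = 165.0 × 0.001840 = 0.3036 m/day.
Seepage velocity v = q / n_e = 0.3036 / 0.15 = 2.024 m/day.

2.02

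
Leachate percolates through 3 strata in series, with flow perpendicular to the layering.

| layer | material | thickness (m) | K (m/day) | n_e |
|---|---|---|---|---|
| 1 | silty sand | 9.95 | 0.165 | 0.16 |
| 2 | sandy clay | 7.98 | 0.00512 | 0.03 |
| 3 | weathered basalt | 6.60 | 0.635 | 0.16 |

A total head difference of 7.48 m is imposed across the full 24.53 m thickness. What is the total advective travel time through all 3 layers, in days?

629

With flow normal to the layers, continuity requires the same specific discharge q through every layer.
Σ(b_i/K_i) = 9.95/0.165 + 7.98/0.00512 + 6.60/0.635 = 1629 d.
q = Δh / Σ(b_i/K_i) = 7.48 / 1629 = 0.004591 m/day.
In each layer the seepage velocity is v_i = q/n_i, so the layer transit time is t_i = b_i·n_i / q:
  layer 1 (silty sand): t_1 = 9.95 × 0.16 / 0.004591 = 346.8 d
  layer 2 (sandy clay): t_2 = 7.98 × 0.03 / 0.004591 = 52.15 d
  layer 3 (weathered basalt): t_3 = 6.60 × 0.16 / 0.004591 = 230.0 d
Total t = Σ t_i = 628.9 days.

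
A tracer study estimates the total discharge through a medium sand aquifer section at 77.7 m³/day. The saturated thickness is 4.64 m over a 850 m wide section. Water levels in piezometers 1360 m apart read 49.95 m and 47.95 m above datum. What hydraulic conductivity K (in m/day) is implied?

13.4

Cross-sectional area A = 850 × 4.64 = 3944 m².
Hydraulic gradient i = (49.95 − 47.95) / 1360 = 2 / 1360 = 0.001471.
From Q = K·A·i, K = Q / (A·i) = 77.7 / (3944 × 0.001471) = 13.40 m/day.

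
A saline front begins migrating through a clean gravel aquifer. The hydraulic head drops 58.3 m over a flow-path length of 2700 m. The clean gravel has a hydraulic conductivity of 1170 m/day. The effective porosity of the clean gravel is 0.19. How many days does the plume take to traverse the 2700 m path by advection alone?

Hydraulic gradient i = Δh / L = 58.3 / 2700 = 0.02159.
Darcy flux q = K · i = 1170 × 0.02159 = 25.26 m/day.
Seepage velocity v = q / n_e = 25.26 / 0.19 = 133.0 m/day.
Travel time t = L / v = 2700 / 133.0 = 20.31 days.

20.3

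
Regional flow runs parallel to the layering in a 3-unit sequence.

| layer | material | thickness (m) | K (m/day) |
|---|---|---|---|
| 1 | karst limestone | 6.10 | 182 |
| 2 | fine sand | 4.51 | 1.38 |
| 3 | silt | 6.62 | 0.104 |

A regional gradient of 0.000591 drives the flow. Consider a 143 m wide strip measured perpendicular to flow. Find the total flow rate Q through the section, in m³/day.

94.4

Flow is parallel to layering, so each bed carries its own Darcy discharge and the transmissivities add.
Σ(K_i·b_i) = 182×6.10 + 1.38×4.51 + 0.104×6.62 = 1117 m²/day.
Hydraulic gradient i = 0.000591.
Q = Σ(K_i·b_i) · W · i = 1117 × 143 × 0.0005910 = 94.41 m³/day.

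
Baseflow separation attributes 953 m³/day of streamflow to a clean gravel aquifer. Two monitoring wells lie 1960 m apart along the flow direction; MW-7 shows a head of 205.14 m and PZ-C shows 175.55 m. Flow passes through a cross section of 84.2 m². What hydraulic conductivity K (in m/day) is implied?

Hydraulic gradient i = (205.14 − 175.55) / 1960 = 29.59 / 1960 = 0.01510.
From Q = K·A·i, K = Q / (A·i) = 953 / (84.20 × 0.01510) = 749.7 m/day.

750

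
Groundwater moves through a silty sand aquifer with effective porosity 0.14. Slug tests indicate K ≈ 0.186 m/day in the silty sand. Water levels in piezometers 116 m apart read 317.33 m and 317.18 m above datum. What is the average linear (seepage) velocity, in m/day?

0.00172

Hydraulic gradient i = (317.33 − 317.18) / 116 = 0.15 / 116 = 0.001293.
Darcy flux q = K · i = 0.1860 × 0.001293 = 0.0002405 m/day.
Seepage velocity v = q / n_e = 0.0002405 / 0.14 = 0.001718 m/day.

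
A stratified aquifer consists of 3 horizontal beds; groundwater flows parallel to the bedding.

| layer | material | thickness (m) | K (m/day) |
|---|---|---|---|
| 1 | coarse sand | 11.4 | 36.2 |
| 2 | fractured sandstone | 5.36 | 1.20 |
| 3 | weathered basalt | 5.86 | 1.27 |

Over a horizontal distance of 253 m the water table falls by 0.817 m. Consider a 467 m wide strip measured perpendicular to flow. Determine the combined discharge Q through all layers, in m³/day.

Flow is parallel to layering, so each bed carries its own Darcy discharge and the transmissivities add.
Σ(K_i·b_i) = 36.2×11.4 + 1.20×5.36 + 1.27×5.86 = 426.6 m²/day.
Hydraulic gradient i = Δh / L = 0.817 / 253 = 0.003229.
Q = Σ(K_i·b_i) · W · i = 426.6 × 467 × 0.003229 = 643.3 m³/day.

643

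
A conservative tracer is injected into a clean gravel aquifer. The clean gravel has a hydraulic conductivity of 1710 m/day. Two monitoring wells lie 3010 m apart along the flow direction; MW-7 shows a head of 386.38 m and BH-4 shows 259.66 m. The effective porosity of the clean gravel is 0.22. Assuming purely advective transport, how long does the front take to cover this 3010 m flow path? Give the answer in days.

Hydraulic gradient i = (386.38 − 259.66) / 3010 = 126.72 / 3010 = 0.04210.
Darcy flux q = K · i = 1710 × 0.04210 = 71.99 m/day.
Seepage velocity v = q / n_e = 71.99 / 0.22 = 327.2 m/day.
Travel time t = L / v = 3010 / 327.2 = 9.198 days.

9.20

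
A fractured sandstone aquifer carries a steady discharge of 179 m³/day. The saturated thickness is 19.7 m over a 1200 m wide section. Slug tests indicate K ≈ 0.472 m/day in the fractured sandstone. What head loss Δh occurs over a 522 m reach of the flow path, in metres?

Cross-sectional area A = 1200 × 19.7 = 23640 m².
From Q = K·A·i, i = Q / (K·A) = 179 / (0.4720 × 23640) = 0.01604.
Head loss Δh = i · L = 0.01604 × 522 = 8.374 m.

8.37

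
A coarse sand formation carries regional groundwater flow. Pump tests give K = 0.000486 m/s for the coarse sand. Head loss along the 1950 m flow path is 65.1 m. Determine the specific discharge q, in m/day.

Convert K: 0.000486 m/s × 86400 = 41.99 m/day.
Hydraulic gradient i = Δh / L = 65.1 / 1950 = 0.03338.
Specific discharge q = K · i = 41.99 × 0.03338 = 1.402 m/day.

1.40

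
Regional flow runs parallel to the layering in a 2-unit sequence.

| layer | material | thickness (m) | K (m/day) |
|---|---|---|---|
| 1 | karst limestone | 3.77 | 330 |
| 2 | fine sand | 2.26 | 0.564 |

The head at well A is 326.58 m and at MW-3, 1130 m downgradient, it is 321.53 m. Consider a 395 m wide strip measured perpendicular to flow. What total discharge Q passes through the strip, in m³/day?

2200

Flow is parallel to layering, so each bed carries its own Darcy discharge and the transmissivities add.
Σ(K_i·b_i) = 330×3.77 + 0.564×2.26 = 1245 m²/day.
Hydraulic gradient i = (326.58 − 321.53) / 1130 = 5.05 / 1130 = 0.004469.
Q = Σ(K_i·b_i) · W · i = 1245 × 395 × 0.004469 = 2198 m³/day.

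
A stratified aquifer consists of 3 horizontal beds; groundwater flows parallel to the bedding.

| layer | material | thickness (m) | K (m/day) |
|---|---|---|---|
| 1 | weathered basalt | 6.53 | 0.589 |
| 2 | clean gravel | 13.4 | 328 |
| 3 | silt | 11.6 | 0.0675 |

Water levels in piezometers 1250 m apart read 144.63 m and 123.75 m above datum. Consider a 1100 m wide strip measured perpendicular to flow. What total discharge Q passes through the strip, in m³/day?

80800

Flow is parallel to layering, so each bed carries its own Darcy discharge and the transmissivities add.
Σ(K_i·b_i) = 0.589×6.53 + 328×13.4 + 0.0675×11.6 = 4400 m²/day.
Hydraulic gradient i = (144.63 − 123.75) / 1250 = 20.88 / 1250 = 0.01670.
Q = Σ(K_i·b_i) · W · i = 4400 × 1100 × 0.01670 = 80844 m³/day.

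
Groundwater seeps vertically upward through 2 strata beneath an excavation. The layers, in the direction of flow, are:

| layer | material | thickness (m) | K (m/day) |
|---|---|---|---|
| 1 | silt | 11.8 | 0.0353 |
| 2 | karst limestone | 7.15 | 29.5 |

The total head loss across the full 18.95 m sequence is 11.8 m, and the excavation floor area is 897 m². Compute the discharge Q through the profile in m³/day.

31.6

Flow is perpendicular to layering, so the layers act in series and the equivalent K is the thickness-weighted harmonic mean.
Total thickness L = 11.8 + 7.15 = 18.95 m.
Σ(b_i/K_i) = 11.8/0.0353 + 7.15/29.5 = 334.5 d.
K_eq = L / Σ(b_i/K_i) = 18.95 / 334.5 = 0.05665 m/day.
Q = K_eq · A · (Δh/L) = 0.05665 × 897 × (11.8/18.95) = 31.64 m³/day.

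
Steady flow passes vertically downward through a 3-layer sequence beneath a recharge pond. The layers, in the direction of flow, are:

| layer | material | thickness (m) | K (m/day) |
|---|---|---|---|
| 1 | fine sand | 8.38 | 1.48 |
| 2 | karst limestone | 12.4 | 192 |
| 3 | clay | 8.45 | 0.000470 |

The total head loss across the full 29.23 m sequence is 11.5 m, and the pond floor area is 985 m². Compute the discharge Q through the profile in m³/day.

0.630

Flow is perpendicular to layering, so the layers act in series and the equivalent K is the thickness-weighted harmonic mean.
Total thickness L = 8.38 + 12.4 + 8.45 = 29.23 m.
Σ(b_i/K_i) = 8.38/1.48 + 12.4/192 + 8.45/0.000470 = 17984 d.
K_eq = L / Σ(b_i/K_i) = 29.23 / 17984 = 0.001625 m/day.
Q = K_eq · A · (Δh/L) = 0.001625 × 985 × (11.5/29.23) = 0.6298 m³/day.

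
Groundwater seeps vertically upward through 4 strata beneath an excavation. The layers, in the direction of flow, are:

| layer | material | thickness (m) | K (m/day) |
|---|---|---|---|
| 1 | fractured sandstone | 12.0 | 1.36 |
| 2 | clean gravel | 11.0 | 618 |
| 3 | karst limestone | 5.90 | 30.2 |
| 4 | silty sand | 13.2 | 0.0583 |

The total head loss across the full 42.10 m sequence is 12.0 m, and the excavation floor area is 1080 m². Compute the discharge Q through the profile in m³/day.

55.0

Flow is perpendicular to layering, so the layers act in series and the equivalent K is the thickness-weighted harmonic mean.
Total thickness L = 12.0 + 11.0 + 5.90 + 13.2 = 42.10 m.
Σ(b_i/K_i) = 12.0/1.36 + 11.0/618 + 5.90/30.2 + 13.2/0.0583 = 235.5 d.
K_eq = L / Σ(b_i/K_i) = 42.10 / 235.5 = 0.1788 m/day.
Q = K_eq · A · (Δh/L) = 0.1788 × 1080 × (12.0/42.10) = 55.04 m³/day.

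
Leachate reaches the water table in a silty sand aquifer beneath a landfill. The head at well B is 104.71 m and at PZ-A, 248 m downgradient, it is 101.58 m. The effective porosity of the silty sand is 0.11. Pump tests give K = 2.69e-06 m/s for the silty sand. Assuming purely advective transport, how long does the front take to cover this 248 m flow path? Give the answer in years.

25.5

Convert K: 2.69e-06 m/s × 86400 = 0.2324 m/day.
Hydraulic gradient i = (104.71 − 101.58) / 248 = 3.13 / 248 = 0.01262.
Darcy flux q = K · i = 0.2324 × 0.01262 = 0.002933 m/day.
Seepage velocity v = q / n_e = 0.002933 / 0.11 = 0.02667 m/day.
Travel time t = L / v = 248 / 0.02667 = 9300 days = 25.46 years.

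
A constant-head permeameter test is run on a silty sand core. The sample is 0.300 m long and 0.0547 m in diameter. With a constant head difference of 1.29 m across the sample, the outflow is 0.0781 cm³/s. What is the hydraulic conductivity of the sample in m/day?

0.668

Cross-sectional area A = π·(d/2)² = π × (0.0547/2)² = 0.002350 m².
Convert discharge: 0.0781 cm³/s = 7.810e-08 m³/s.
Darcy's law rearranged: K = Q·L / (A·Δh) = 7.810e-08 × 0.300 / (0.002350 × 1.29) = 7.729e-06 m/s = 0.6678 m/day.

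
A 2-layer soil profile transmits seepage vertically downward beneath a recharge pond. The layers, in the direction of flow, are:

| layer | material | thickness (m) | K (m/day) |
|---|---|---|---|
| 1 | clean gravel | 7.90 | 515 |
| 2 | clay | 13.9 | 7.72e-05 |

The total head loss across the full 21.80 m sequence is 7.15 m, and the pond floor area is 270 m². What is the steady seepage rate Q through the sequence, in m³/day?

0.0107

Flow is perpendicular to layering, so the layers act in series and the equivalent K is the thickness-weighted harmonic mean.
Total thickness L = 7.90 + 13.9 = 21.80 m.
Σ(b_i/K_i) = 7.90/515 + 13.9/7.72e-05 = 1.801e+05 d.
K_eq = L / Σ(b_i/K_i) = 21.80 / 1.801e+05 = 0.0001211 m/day.
Q = K_eq · A · (Δh/L) = 0.0001211 × 270 × (7.15/21.80) = 0.01072 m³/day.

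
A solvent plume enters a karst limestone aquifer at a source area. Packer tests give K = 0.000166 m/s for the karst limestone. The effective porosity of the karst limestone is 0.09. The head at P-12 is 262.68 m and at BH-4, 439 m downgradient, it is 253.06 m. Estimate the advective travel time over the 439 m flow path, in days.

126

Convert K: 0.000166 m/s × 86400 = 14.34 m/day.
Hydraulic gradient i = (262.68 − 253.06) / 439 = 9.62 / 439 = 0.02191.
Darcy flux q = K · i = 14.34 × 0.02191 = 0.3143 m/day.
Seepage velocity v = q / n_e = 0.3143 / 0.09 = 3.492 m/day.
Travel time t = L / v = 439 / 3.492 = 125.7 days.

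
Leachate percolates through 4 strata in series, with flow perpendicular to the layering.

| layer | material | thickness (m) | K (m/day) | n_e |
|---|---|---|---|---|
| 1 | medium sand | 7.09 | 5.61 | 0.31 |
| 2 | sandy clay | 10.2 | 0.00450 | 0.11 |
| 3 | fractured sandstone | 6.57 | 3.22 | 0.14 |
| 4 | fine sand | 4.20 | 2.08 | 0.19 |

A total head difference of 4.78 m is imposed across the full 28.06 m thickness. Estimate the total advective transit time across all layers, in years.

6.56

With flow normal to the layers, continuity requires the same specific discharge q through every layer.
Σ(b_i/K_i) = 7.09/5.61 + 10.2/0.00450 + 6.57/3.22 + 4.20/2.08 = 2272 d.
q = Δh / Σ(b_i/K_i) = 4.78 / 2272 = 0.002104 m/day.
In each layer the seepage velocity is v_i = q/n_i, so the layer transit time is t_i = b_i·n_i / q:
  layer 1 (medium sand): t_1 = 7.09 × 0.31 / 0.002104 = 1045 d
  layer 2 (sandy clay): t_2 = 10.2 × 0.11 / 0.002104 = 533.3 d
  layer 3 (fractured sandstone): t_3 = 6.57 × 0.14 / 0.002104 = 437.2 d
  layer 4 (fine sand): t_4 = 4.20 × 0.19 / 0.002104 = 379.3 d
Total t = Σ t_i = 2394 days = 6.556 years.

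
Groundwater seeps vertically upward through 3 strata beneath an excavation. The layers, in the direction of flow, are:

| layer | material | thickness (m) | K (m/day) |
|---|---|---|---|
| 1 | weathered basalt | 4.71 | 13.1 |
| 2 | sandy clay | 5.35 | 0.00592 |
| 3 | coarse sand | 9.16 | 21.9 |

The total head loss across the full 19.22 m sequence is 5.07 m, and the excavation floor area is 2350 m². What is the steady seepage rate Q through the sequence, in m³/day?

13.2

Flow is perpendicular to layering, so the layers act in series and the equivalent K is the thickness-weighted harmonic mean.
Total thickness L = 4.71 + 5.35 + 9.16 = 19.22 m.
Σ(b_i/K_i) = 4.71/13.1 + 5.35/0.00592 + 9.16/21.9 = 904.5 d.
K_eq = L / Σ(b_i/K_i) = 19.22 / 904.5 = 0.02125 m/day.
Q = K_eq · A · (Δh/L) = 0.02125 × 2350 × (5.07/19.22) = 13.17 m³/day.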